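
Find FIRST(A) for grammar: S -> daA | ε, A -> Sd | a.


Per alternative of A: FIRST(Sd) = {d}; FIRST(a) = {a}
FIRST(A) = {a, d}


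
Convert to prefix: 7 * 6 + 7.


left-to-right (same/higher precedence on left): tree is (+ (* 7 6) 7)
Prefix: + * 7 6 7


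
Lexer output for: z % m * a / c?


Scan left to right, longest-match per lexeme
Tokens: ID(z), OP(%), ID(m), OP(*), ID(a), OP(/), ID(c)


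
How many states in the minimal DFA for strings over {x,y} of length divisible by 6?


Track length mod 6: states 0..5, accept at 0
Minimal DFA: 6 states


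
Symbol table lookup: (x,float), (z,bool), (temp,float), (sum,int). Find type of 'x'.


Lookup 'x' → type float


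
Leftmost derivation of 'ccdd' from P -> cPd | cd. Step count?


Derivation: P => cPd => ccdd
Steps: 2


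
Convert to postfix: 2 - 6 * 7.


* has higher precedence, evaluate 6*7 first
Postfix: 2 6 7 * -


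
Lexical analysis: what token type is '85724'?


Pattern: digits only
Type: INTEGER_LITERAL


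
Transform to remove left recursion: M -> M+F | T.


Left-recursive alternatives: M+F; non-recursive: T
Introduce M': M -> TM', M' -> +FM' | ε


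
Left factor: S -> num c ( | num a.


Common prefix: 'num'
Factored: S -> num S', S' -> c ( | a


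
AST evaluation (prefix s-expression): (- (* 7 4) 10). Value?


Evaluate inner: (* 7 4) = 28
Evaluate root: (- 28 10) = 18
Result: 18


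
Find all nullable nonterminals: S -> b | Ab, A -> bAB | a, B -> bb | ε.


A nonterminal is nullable iff some alternative derives ε (directly, or every symbol in it is nullable)
Nullable: {B}


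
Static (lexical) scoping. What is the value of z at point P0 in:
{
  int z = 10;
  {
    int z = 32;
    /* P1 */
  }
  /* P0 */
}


z declared in the same block as P0
z = 10


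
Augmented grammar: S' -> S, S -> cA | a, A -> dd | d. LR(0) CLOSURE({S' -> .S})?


Start: S' -> .S
For each item with dot before a nonterminal B, add B -> .γ for every B-production
Closure: [S' -> .S, S -> .cA, S -> .a]


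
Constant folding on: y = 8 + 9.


8 + 9 = 17 at compile time
Optimized: y = 17


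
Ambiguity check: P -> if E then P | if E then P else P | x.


dangling else: 'if E then if E then x else x' parses two ways
Ambiguous


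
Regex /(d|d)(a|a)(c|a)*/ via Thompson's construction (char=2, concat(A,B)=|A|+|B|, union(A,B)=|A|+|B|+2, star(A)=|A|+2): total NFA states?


Syntax tree has 6 char leaf(s), 3 union(s), 1 star(s)
chars contribute 6×2 = 12; each union adds +2; each star adds +2
Total: 12 + 6 + 2 = 20 states


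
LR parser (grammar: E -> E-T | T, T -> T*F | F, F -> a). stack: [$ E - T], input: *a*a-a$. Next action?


'*' can extend T; shift to build T -> T*F
Action: shift


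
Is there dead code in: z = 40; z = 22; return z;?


first assignment to z is overwritten before any read
Dead: 'z = 40'


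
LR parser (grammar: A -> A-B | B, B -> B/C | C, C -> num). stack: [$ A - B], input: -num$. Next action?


handle 'A-B' on top; lookahead ∈ FOLLOW(A) = {-, $}
Action: reduce (A -> A-B)


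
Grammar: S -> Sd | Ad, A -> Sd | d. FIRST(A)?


Per alternative of A: FIRST(Sd) = {d}; FIRST(d) = {d}
FIRST(A) = {d}


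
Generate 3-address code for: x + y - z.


Break into single-operator statements:
t1 = x + y
t2 = t1 - z


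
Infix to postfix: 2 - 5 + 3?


Left to right (same or higher precedence on left)
Postfix: 2 5 - 3 +


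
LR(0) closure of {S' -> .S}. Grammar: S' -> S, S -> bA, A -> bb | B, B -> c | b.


Start: S' -> .S
For each item with dot before a nonterminal B, add B -> .γ for every B-production
Closure: [S' -> .S, S -> .bA]


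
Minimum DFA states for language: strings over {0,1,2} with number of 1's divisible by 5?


Track (count of 1) mod 5: states 0..4, accept at 0
Minimal DFA: 5 states


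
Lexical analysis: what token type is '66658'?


Pattern: digits only
Type: INTEGER_LITERAL


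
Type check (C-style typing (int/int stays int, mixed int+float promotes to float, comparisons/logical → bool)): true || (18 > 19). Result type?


Operand types: bool || bool
Rule: logical operators take bool operands and yield bool
Result type: bool


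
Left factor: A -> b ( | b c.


Common prefix: 'b'
Factored: A -> b A', A' -> ( | c


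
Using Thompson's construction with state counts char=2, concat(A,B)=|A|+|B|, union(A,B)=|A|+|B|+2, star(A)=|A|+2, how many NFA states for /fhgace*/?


Syntax tree has 6 char leaf(s), 0 union(s), 1 star(s)
chars contribute 6×2 = 12; each union adds +2; each star adds +2
Total: 12 + 0 + 2 = 14 states


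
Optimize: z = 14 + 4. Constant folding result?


14 + 4 = 18 at compile time
Optimized: z = 18


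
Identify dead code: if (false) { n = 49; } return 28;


condition is constant false, so the whole block is unreachable
Dead: 'if (false) { n = 49; }'


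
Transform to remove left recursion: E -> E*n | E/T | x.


Left-recursive alternatives: E*n, E/T; non-recursive: x
Introduce E': E -> xE', E' -> *nE' | /TE' | ε


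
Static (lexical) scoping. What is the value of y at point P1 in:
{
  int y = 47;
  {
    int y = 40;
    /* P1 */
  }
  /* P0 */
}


y declared in the same block as P1
y = 40


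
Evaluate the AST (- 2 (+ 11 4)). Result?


Evaluate inner: (+ 11 4) = 15
Evaluate root: (- 2 15) = -13
Result: -13


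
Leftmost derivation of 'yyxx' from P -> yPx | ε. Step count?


Derivation: P => yPx => yyPxx => yyxx
Steps: 3


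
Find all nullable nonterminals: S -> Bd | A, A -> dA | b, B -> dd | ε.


A nonterminal is nullable iff some alternative derives ε (directly, or every symbol in it is nullable)
Nullable: {B}


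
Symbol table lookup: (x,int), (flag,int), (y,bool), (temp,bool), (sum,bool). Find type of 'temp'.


Lookup 'temp' → type bool


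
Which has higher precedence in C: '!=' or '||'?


'!=' is equality (level 6); '||' is logical OR (level 1)
Higher level binds tighter
'!=' has higher precedence than '||'


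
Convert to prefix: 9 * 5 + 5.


left-to-right (same/higher precedence on left): tree is (+ (* 9 5) 5)
Prefix: + * 9 5 5


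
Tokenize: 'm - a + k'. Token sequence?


Scan left to right, longest-match per lexeme
Tokens: ID(m), OP(-), ID(a), OP(+), ID(k)


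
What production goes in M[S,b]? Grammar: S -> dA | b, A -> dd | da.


For [S, b]: 'b' ∈ FIRST(b)
Entry: S -> b


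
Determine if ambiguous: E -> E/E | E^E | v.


'v/v^v' has two parse trees (no precedence encoded between / and ^)
Ambiguous


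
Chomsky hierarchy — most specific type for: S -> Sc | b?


Left-linear: every RHS is a terminal or one nonterminal followed by a terminal
Classification: Type 3 (Regular)


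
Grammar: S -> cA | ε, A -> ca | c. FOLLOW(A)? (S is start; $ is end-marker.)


$ ∈ FOLLOW(S). For each A -> αBβ: add FIRST(β)\{ε} to FOLLOW(B); if β nullable, add FOLLOW(A).
FOLLOW(A) = {$}


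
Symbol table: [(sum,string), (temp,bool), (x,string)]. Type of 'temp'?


Lookup 'temp' → type bool


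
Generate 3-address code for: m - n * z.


Break into single-operator statements:
t1 = n * z
t2 = m - t1


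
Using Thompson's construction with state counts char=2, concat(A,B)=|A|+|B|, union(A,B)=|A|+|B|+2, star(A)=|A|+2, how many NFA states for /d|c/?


Syntax tree has 2 char leaf(s), 1 union(s), 0 star(s)
chars contribute 2×2 = 4; each union adds +2; each star adds +2
Total: 4 + 2 + 0 = 6 states


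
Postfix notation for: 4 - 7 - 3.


Left to right (same or higher precedence on left)
Postfix: 4 7 - 3 -


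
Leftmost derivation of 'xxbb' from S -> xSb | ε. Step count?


Derivation: S => xSb => xxSbb => xxbb
Steps: 3


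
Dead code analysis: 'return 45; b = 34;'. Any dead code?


statement follows a return and is unreachable
Dead: 'b = 34'


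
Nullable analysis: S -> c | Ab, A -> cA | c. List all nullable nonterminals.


A nonterminal is nullable iff some alternative derives ε (directly, or every symbol in it is nullable)
Nullable: {}


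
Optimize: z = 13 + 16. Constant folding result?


13 + 16 = 29 at compile time
Optimized: z = 29


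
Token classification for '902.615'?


Pattern: digits with a decimal point
Type: FLOAT_LITERAL


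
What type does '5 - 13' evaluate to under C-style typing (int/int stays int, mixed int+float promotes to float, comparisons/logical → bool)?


Operand types: int - int
Rule: mixed int/float promotes to float; int/int stays int
Result type: int


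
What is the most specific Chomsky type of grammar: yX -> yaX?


LHS has context (more than one symbol) and |LHS| ≤ |RHS|
Classification: Type 1 (Context-Sensitive)


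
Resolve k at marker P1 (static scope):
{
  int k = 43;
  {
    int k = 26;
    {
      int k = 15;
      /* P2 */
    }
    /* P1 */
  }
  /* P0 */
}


k declared in the same block as P1
k = 26


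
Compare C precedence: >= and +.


'+' is additive (level 9); '>=' is relational (level 7)
Higher level binds tighter
'+' has higher precedence than '>='


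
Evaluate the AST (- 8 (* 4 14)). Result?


Evaluate inner: (* 4 14) = 56
Evaluate root: (- 8 56) = -48
Result: -48


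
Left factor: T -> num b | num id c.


Common prefix: 'num'
Factored: T -> num T', T' -> b | id c


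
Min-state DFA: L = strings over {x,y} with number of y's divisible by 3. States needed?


Track (count of y) mod 3: states 0..2, accept at 0
Minimal DFA: 3 states


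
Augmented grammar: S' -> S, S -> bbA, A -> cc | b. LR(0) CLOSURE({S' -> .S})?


Start: S' -> .S
For each item with dot before a nonterminal B, add B -> .γ for every B-production
Closure: [S' -> .S, S -> .bbA]


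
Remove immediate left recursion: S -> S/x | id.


Left-recursive alternatives: S/x; non-recursive: id
Introduce S': S -> idS', S' -> /xS' | ε


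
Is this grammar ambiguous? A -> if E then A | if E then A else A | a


dangling else: 'if E then if E then a else a' parses two ways
Ambiguous


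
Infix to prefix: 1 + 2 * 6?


'*' binds tighter: tree is (+ 1 (* 2 6))
Prefix: + 1 * 2 6


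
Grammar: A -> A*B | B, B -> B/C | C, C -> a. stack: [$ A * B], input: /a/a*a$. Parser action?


'/' can extend B; shift to build B -> B/C
Action: shift


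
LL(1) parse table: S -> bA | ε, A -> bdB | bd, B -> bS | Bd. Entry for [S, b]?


For [S, b]: 'b' ∈ FIRST(bA)
Entry: S -> bA


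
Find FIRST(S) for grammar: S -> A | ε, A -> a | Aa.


Per alternative of S: FIRST(A) = {a}; FIRST(ε) = {ε}
FIRST(S) = {a, ε}


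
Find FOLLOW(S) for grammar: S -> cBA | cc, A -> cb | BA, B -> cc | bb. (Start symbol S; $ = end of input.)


$ ∈ FOLLOW(S). For each A -> αBβ: add FIRST(β)\{ε} to FOLLOW(B); if β nullable, add FOLLOW(A).
FOLLOW(S) = {$}


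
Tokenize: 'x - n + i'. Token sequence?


Scan left to right, longest-match per lexeme
Tokens: ID(x), OP(-), ID(n), OP(+), ID(i)


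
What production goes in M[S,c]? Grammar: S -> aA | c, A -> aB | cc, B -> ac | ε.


For [S, c]: 'c' ∈ FIRST(c)
Entry: S -> c


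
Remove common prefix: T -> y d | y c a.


Common prefix: 'y'
Factored: T -> y T', T' -> d | c a


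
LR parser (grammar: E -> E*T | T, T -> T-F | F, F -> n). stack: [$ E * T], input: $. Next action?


handle 'E*T' on top; lookahead ∈ FOLLOW(E) = {*, $}
Action: reduce (E -> E*T)


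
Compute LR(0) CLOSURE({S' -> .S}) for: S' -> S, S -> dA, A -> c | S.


Start: S' -> .S
For each item with dot before a nonterminal B, add B -> .γ for every B-production
Closure: [S' -> .S, S -> .dA]


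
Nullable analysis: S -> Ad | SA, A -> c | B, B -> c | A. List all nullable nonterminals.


A nonterminal is nullable iff some alternative derives ε (directly, or every symbol in it is nullable)
Nullable: {}


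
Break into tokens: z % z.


Scan left to right, longest-match per lexeme
Tokens: ID(z), OP(%), ID(z)


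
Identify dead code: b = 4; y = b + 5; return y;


b is read by y's definition; y is returned
No dead code


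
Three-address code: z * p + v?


Break into single-operator statements:
t1 = z * p
t2 = t1 + v


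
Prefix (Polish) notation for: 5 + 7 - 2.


left-to-right (same/higher precedence on left): tree is (- (+ 5 7) 2)
Prefix: - + 5 7 2


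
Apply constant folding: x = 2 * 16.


2 * 16 = 32 at compile time
Optimized: x = 32


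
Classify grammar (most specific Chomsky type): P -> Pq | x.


Left-linear: every RHS is a terminal or one nonterminal followed by a terminal
Classification: Type 3 (Regular)


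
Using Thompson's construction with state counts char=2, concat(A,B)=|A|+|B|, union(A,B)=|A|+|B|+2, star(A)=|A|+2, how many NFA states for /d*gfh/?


Syntax tree has 4 char leaf(s), 0 union(s), 1 star(s)
chars contribute 4×2 = 8; each union adds +2; each star adds +2
Total: 8 + 0 + 2 = 10 states


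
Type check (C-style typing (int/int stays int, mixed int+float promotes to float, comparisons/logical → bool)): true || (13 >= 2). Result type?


Operand types: bool || bool
Rule: logical operators take bool operands and yield bool
Result type: bool


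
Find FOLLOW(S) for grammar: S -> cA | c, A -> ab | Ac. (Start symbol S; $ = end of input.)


$ ∈ FOLLOW(S). For each A -> αBβ: add FIRST(β)\{ε} to FOLLOW(B); if β nullable, add FOLLOW(A).
FOLLOW(S) = {$}


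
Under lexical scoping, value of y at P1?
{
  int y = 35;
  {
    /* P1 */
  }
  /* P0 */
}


P1's block does not declare y; resolves to the enclosing declaration at depth 0
y = 35


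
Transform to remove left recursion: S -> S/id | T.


Left-recursive alternatives: S/id; non-recursive: T
Introduce S': S -> TS', S' -> /idS' | ε


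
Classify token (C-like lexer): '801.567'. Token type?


Pattern: digits with a decimal point
Type: FLOAT_LITERAL


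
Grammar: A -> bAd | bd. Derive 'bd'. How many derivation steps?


Derivation: A => bd
Steps: 1


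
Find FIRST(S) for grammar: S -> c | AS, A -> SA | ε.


Per alternative of S: FIRST(c) = {c}; FIRST(AS) = {c}
FIRST(S) = {c}


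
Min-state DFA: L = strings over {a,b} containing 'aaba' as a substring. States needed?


KMP-style automaton: 4 progress states + 1 absorbing accept = 5
Minimal DFA: 5 states


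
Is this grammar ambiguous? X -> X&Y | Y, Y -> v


precedence layered via separate nonterminal Y: deterministic
Unambiguous


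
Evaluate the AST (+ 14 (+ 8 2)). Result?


Evaluate inner: (+ 8 2) = 10
Evaluate root: (+ 14 10) = 24
Result: 24


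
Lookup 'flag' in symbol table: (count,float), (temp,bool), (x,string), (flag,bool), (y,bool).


Lookup 'flag' → type bool


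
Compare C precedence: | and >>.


'>>' is shift (level 8); '|' is bitwise OR (level 3)
Higher level binds tighter
'>>' has higher precedence than '|'


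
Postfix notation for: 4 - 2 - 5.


Left to right (same or higher precedence on left)
Postfix: 4 2 - 5 -


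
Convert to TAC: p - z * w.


Break into single-operator statements:
t1 = z * w
t2 = p - t1


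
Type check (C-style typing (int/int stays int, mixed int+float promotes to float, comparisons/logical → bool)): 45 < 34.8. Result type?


Operand types: int < float
Rule: comparison yields bool
Result type: bool


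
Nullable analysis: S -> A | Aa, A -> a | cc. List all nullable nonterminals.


A nonterminal is nullable iff some alternative derives ε (directly, or every symbol in it is nullable)
Nullable: {}


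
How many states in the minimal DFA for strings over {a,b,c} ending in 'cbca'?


Track the longest suffix of input matching a prefix of 'cbca': 5 classes (prefixes of length 0..4)
Minimal DFA: 5 states


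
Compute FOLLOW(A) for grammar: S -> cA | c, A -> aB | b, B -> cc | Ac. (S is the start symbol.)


$ ∈ FOLLOW(S). For each A -> αBβ: add FIRST(β)\{ε} to FOLLOW(B); if β nullable, add FOLLOW(A).
FOLLOW(A) = {$, c}


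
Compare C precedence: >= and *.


'*' is multiplicative (level 10); '>=' is relational (level 7)
Higher level binds tighter
'*' has higher precedence than '>='


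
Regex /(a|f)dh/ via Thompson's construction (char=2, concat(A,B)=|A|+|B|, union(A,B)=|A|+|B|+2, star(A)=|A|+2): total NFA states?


Syntax tree has 4 char leaf(s), 1 union(s), 0 star(s)
chars contribute 4×2 = 8; each union adds +2; each star adds +2
Total: 8 + 2 + 0 = 10 states


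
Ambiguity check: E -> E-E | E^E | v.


'v-v^v' has two parse trees (no precedence encoded between - and ^)
Ambiguous


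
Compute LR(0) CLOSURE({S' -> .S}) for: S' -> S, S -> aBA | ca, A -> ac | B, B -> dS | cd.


Start: S' -> .S
For each item with dot before a nonterminal B, add B -> .γ for every B-production
Closure: [S' -> .S, S -> .aBA, S -> .ca]


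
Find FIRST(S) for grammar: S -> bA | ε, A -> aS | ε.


Per alternative of S: FIRST(bA) = {b}; FIRST(ε) = {ε}
FIRST(S) = {b, ε}


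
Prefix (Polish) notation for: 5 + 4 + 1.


left-to-right (same/higher precedence on left): tree is (+ (+ 5 4) 1)
Prefix: + + 5 4 1


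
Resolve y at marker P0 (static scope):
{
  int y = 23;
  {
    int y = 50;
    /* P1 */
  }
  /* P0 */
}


y declared in the same block as P0
y = 23


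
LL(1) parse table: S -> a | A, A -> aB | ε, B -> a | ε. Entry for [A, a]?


For [A, a]: 'a' ∈ FIRST(aB)
Entry: A -> aB


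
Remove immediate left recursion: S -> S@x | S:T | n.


Left-recursive alternatives: S@x, S:T; non-recursive: n
Introduce S': S -> nS', S' -> @xS' | :TS' | ε


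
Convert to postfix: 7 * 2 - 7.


Left to right (same or higher precedence on left)
Postfix: 7 2 * 7 -


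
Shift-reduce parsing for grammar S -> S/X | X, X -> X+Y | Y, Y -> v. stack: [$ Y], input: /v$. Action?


'Y' (not preceded by X+) is the handle for X -> Y
Action: reduce (X -> Y)


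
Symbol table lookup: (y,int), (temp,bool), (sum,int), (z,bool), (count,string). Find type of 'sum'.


Lookup 'sum' → type int


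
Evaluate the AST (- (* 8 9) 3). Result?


Evaluate inner: (* 8 9) = 72
Evaluate root: (- 72 3) = 69
Result: 69


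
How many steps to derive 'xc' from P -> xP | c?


Derivation: P => xP => xc
Steps: 2


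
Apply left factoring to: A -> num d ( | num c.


Common prefix: 'num'
Factored: A -> num A', A' -> d ( | c


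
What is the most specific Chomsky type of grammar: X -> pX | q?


Right-linear: every RHS is a terminal or a terminal followed by one nonterminal
Classification: Type 3 (Regular)


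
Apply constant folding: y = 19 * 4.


19 * 4 = 76 at compile time
Optimized: y = 76


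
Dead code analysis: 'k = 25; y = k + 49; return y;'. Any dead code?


k is read by y's definition; y is returned
No dead code


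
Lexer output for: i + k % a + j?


Scan left to right, longest-match per lexeme
Tokens: ID(i), OP(+), ID(k), OP(%), ID(a), OP(+), ID(j)


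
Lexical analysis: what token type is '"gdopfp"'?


Pattern: double-quoted sequence
Type: STRING_LITERAL


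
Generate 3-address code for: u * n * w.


Break into single-operator statements:
t1 = u * n
t2 = t1 * w


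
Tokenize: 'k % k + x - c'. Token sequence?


Scan left to right, longest-match per lexeme
Tokens: ID(k), OP(%), ID(k), OP(+), ID(x), OP(-), ID(c)


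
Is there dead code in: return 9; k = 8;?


statement follows a return and is unreachable
Dead: 'k = 8'


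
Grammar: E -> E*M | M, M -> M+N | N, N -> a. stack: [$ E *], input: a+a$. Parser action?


no handle ('E*' is not any RHS); shift 'a'
Action: shift


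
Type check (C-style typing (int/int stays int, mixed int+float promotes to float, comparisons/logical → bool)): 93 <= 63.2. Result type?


Operand types: int <= float
Rule: comparison yields bool
Result type: bool


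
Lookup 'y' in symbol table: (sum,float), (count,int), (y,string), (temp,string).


Lookup 'y' → type string


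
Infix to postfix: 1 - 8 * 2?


* has higher precedence, evaluate 8*2 first
Postfix: 1 8 2 * -


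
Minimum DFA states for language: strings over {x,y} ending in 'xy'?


Track the longest suffix of input matching a prefix of 'xy': 3 classes (prefixes of length 0..2)
Minimal DFA: 3 states


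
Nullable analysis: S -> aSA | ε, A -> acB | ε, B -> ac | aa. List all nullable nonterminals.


A nonterminal is nullable iff some alternative derives ε (directly, or every symbol in it is nullable)
Nullable: {A, S}


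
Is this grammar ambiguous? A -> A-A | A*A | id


'id-id*id' has two parse trees (no precedence encoded between - and *)
Ambiguous


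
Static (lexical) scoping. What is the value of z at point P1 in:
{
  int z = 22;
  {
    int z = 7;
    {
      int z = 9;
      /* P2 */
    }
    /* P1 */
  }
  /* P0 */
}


z declared in the same block as P1
z = 7


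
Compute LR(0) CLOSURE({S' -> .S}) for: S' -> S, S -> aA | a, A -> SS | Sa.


Start: S' -> .S
For each item with dot before a nonterminal B, add B -> .γ for every B-production
Closure: [S' -> .S, S -> .aA, S -> .a]


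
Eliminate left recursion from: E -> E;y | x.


Left-recursive alternatives: E;y; non-recursive: x
Introduce E': E -> xE', E' -> ;yE' | ε


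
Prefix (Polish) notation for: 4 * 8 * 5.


left-to-right (same/higher precedence on left): tree is (* (* 4 8) 5)
Prefix: * * 4 8 5


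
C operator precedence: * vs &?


'*' is multiplicative (level 10); '&' is bitwise AND (level 5)
Higher level binds tighter
'*' has higher precedence than '&'


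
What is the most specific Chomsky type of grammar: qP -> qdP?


LHS has context (more than one symbol) and |LHS| ≤ |RHS|
Classification: Type 1 (Context-Sensitive)


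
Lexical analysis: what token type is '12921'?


Pattern: digits only
Type: INTEGER_LITERAL


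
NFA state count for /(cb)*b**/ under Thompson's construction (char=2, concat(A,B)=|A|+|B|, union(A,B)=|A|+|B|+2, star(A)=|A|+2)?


Syntax tree has 3 char leaf(s), 0 union(s), 3 star(s)
chars contribute 3×2 = 6; each union adds +2; each star adds +2
Total: 6 + 0 + 6 = 12 states


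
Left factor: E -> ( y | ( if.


Common prefix: '('
Factored: E -> ( E', E' -> y | if


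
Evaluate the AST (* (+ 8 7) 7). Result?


Evaluate inner: (+ 8 7) = 15
Evaluate root: (* 15 7) = 105
Result: 105


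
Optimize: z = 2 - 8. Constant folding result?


2 - 8 = -6 at compile time
Optimized: z = -6


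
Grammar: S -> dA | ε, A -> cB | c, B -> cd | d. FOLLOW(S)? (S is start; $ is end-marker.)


$ ∈ FOLLOW(S). For each A -> αBβ: add FIRST(β)\{ε} to FOLLOW(B); if β nullable, add FOLLOW(A).
FOLLOW(S) = {$}


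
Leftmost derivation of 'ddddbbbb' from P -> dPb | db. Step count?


Derivation: P => dPb => ddPbb => dddPbbb => ddddbbbb
Steps: 4


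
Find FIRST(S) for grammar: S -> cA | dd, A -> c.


Per alternative of S: FIRST(cA) = {c}; FIRST(dd) = {d}
FIRST(S) = {c, d}


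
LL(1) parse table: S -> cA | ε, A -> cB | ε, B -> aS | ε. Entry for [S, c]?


For [S, c]: 'c' ∈ FIRST(cA)
Entry: S -> cA


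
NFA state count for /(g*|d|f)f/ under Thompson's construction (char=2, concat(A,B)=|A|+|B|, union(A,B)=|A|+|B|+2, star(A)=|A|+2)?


Syntax tree has 4 char leaf(s), 2 union(s), 1 star(s)
chars contribute 4×2 = 8; each union adds +2; each star adds +2
Total: 8 + 4 + 2 = 14 states


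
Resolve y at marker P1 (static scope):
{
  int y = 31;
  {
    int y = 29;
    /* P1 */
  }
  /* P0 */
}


y declared in the same block as P1
y = 29


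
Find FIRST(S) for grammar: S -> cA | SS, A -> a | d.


Per alternative of S: FIRST(cA) = {c}; FIRST(SS) = {c}
FIRST(S) = {c}


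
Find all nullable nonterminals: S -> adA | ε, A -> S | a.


A nonterminal is nullable iff some alternative derives ε (directly, or every symbol in it is nullable)
Nullable: {A, S}


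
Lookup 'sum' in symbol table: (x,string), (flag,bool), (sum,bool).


Lookup 'sum' → type bool


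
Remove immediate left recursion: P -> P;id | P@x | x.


Left-recursive alternatives: P;id, P@x; non-recursive: x
Introduce P': P -> xP', P' -> ;idP' | @xP' | ε


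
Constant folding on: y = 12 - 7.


12 - 7 = 5 at compile time
Optimized: y = 5


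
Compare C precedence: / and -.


'/' is multiplicative (level 10); '-' is additive (level 9)
Higher level binds tighter
'/' has higher precedence than '-'


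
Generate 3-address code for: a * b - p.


Break into single-operator statements:
t1 = a * b
t2 = t1 - p


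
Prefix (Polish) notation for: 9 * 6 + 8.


left-to-right (same/higher precedence on left): tree is (+ (* 9 6) 8)
Prefix: + * 9 6 8


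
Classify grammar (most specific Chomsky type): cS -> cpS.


LHS has context (more than one symbol) and |LHS| ≤ |RHS|
Classification: Type 1 (Context-Sensitive)


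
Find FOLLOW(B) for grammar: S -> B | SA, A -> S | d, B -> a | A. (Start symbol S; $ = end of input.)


$ ∈ FOLLOW(S). For each A -> αBβ: add FIRST(β)\{ε} to FOLLOW(B); if β nullable, add FOLLOW(A).
FOLLOW(B) = {$, a, d}


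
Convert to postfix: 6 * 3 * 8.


Left to right (same or higher precedence on left)
Postfix: 6 3 * 8 *


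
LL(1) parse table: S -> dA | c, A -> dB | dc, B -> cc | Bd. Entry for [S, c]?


For [S, c]: 'c' ∈ FIRST(c)
Entry: S -> c


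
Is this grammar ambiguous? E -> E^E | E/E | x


'x^x/x' has two parse trees (no precedence encoded between ^ and /)
Ambiguous


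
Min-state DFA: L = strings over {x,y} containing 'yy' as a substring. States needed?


KMP-style automaton: 2 progress states + 1 absorbing accept = 3
Minimal DFA: 3 states


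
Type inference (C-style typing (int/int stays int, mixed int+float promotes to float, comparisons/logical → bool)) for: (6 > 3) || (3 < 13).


Operand types: bool || bool
Rule: logical operators take bool operands and yield bool
Result type: bool


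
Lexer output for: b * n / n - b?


Scan left to right, longest-match per lexeme
Tokens: ID(b), OP(*), ID(n), OP(/), ID(n), OP(-), ID(b)


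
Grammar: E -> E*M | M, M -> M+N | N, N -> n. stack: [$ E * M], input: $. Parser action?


handle 'E*M' on top; lookahead ∈ FOLLOW(E) = {*, $}
Action: reduce (E -> E*M)


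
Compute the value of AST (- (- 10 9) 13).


Evaluate inner: (- 10 9) = 1
Evaluate root: (- 1 13) = -12
Result: -12


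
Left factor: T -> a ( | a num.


Common prefix: 'a'
Factored: T -> a T', T' -> ( | num


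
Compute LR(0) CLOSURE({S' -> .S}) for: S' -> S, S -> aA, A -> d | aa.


Start: S' -> .S
For each item with dot before a nonterminal B, add B -> .γ for every B-production
Closure: [S' -> .S, S -> .aA]


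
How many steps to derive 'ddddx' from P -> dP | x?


Derivation: P => dP => ddP => dddP => ddddP => ddddx
Steps: 5


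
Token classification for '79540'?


Pattern: digits only
Type: INTEGER_LITERAL


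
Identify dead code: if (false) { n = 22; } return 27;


condition is constant false, so the whole block is unreachable
Dead: 'if (false) { n = 22; }'


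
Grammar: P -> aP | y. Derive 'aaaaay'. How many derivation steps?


Derivation: P => aP => aaP => aaaP => aaaaP => aaaaaP => aaaaay
Steps: 6


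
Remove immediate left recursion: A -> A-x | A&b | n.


Left-recursive alternatives: A-x, A&b; non-recursive: n
Introduce A': A -> nA', A' -> -xA' | &bA' | ε


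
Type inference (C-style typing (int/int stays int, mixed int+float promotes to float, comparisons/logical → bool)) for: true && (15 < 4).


Operand types: bool && bool
Rule: logical operators take bool operands and yield bool
Result type: bool


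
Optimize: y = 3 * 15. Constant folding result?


3 * 15 = 45 at compile time
Optimized: y = 45


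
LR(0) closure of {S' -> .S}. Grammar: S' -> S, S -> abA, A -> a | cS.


Start: S' -> .S
For each item with dot before a nonterminal B, add B -> .γ for every B-production
Closure: [S' -> .S, S -> .abA]


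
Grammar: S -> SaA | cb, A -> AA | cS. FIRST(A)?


Per alternative of A: FIRST(AA) = {c}; FIRST(cS) = {c}
FIRST(A) = {c}


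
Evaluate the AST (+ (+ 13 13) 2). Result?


Evaluate inner: (+ 13 13) = 26
Evaluate root: (+ 26 2) = 28
Result: 28


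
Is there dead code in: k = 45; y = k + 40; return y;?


k is read by y's definition; y is returned
No dead code


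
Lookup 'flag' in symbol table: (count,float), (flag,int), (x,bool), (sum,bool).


Lookup 'flag' → type int


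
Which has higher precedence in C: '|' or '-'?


'-' is additive (level 9); '|' is bitwise OR (level 3)
Higher level binds tighter
'-' has higher precedence than '|'


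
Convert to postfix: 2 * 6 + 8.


Left to right (same or higher precedence on left)
Postfix: 2 6 * 8 +


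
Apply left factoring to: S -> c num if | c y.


Common prefix: 'c'
Factored: S -> c S', S' -> num if | y


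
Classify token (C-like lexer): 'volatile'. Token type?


Pattern: reserved word
Type: KEYWORD


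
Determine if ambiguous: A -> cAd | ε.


balanced c^n…d^n: each string has a unique parse
Unambiguous


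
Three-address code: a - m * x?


Break into single-operator statements:
t1 = m * x
t2 = a - t1


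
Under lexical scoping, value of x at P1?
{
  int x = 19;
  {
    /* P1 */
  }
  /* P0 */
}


P1's block does not declare x; resolves to the enclosing declaration at depth 0
x = 19


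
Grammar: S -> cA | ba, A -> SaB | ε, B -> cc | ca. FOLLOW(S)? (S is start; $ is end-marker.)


$ ∈ FOLLOW(S). For each A -> αBβ: add FIRST(β)\{ε} to FOLLOW(B); if β nullable, add FOLLOW(A).
FOLLOW(S) = {$, a}


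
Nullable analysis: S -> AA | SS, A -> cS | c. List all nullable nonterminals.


A nonterminal is nullable iff some alternative derives ε (directly, or every symbol in it is nullable)
Nullable: {}


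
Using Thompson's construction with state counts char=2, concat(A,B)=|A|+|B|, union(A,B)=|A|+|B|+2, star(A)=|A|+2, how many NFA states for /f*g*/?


Syntax tree has 2 char leaf(s), 0 union(s), 2 star(s)
chars contribute 2×2 = 4; each union adds +2; each star adds +2
Total: 4 + 0 + 4 = 8 states


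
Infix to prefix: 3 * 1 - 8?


left-to-right (same/higher precedence on left): tree is (- (* 3 1) 8)
Prefix: - * 3 1 8


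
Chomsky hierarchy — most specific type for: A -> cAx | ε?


Single nonterminal LHS, but c^n x^n is not regular
Classification: Type 2 (Context-Free)


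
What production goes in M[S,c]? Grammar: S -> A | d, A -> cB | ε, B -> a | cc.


For [S, c]: 'c' ∈ FIRST(A)
Entry: S -> A


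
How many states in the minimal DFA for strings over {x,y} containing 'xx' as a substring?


KMP-style automaton: 2 progress states + 1 absorbing accept = 3
Minimal DFA: 3 states


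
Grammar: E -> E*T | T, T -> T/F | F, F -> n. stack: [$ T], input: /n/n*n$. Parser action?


shift '/' to continue T -> T/F
Action: shift


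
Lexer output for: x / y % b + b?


Scan left to right, longest-match per lexeme
Tokens: ID(x), OP(/), ID(y), OP(%), ID(b), OP(+), ID(b)


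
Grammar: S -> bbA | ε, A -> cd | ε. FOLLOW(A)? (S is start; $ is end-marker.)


$ ∈ FOLLOW(S). For each A -> αBβ: add FIRST(β)\{ε} to FOLLOW(B); if β nullable, add FOLLOW(A).
FOLLOW(A) = {$}


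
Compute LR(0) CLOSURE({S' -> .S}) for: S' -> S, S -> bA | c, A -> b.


Start: S' -> .S
For each item with dot before a nonterminal B, add B -> .γ for every B-production
Closure: [S' -> .S, S -> .bA, S -> .c]


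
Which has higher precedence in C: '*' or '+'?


'*' is multiplicative (level 10); '+' is additive (level 9)
Higher level binds tighter
'*' has higher precedence than '+'


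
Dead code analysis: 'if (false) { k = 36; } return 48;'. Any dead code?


condition is constant false, so the whole block is unreachable
Dead: 'if (false) { k = 36; }'


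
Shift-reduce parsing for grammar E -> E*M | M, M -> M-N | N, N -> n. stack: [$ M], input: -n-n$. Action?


shift '-' to continue M -> M-N
Action: shift


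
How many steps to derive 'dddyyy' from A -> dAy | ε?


Derivation: A => dAy => ddAyy => dddAyyy => dddyyy
Steps: 4


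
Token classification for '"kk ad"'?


Pattern: double-quoted sequence
Type: STRING_LITERAL


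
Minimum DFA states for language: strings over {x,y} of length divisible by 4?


Track length mod 4: states 0..3, accept at 0
Minimal DFA: 4 states


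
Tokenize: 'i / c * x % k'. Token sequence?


Scan left to right, longest-match per lexeme
Tokens: ID(i), OP(/), ID(c), OP(*), ID(x), OP(%), ID(k)


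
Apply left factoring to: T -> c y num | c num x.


Common prefix: 'c'
Factored: T -> c T', T' -> y num | num x


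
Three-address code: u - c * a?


Break into single-operator statements:
t1 = c * a
t2 = u - t1


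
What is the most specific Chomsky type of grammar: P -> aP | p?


Right-linear: every RHS is a terminal or a terminal followed by one nonterminal
Classification: Type 3 (Regular)


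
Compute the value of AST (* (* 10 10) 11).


Evaluate inner: (* 10 10) = 100
Evaluate root: (* 100 11) = 1100
Result: 1100


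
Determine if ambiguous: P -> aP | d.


right-linear, alternatives start with distinct terminals 'a' vs 'd': unique leftmost derivation
Unambiguous


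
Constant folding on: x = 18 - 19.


18 - 19 = -1 at compile time
Optimized: x = -1


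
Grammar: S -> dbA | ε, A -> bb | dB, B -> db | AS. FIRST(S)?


Per alternative of S: FIRST(dbA) = {d}; FIRST(ε) = {ε}
FIRST(S) = {d, ε}


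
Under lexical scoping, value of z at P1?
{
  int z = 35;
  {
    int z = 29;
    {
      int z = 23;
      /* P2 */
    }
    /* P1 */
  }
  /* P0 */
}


z declared in the same block as P1
z = 29


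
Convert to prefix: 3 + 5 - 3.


left-to-right (same/higher precedence on left): tree is (- (+ 3 5) 3)
Prefix: - + 3 5 3


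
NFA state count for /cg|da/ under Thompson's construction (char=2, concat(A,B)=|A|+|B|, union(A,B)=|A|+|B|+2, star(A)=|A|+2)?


Syntax tree has 4 char leaf(s), 1 union(s), 0 star(s)
chars contribute 4×2 = 8; each union adds +2; each star adds +2
Total: 8 + 2 + 0 = 10 states


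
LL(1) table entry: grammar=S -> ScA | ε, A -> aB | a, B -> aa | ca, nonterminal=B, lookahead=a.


For [B, a]: 'a' ∈ FIRST(aa)
Entry: B -> aa


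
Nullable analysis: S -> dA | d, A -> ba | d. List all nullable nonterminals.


A nonterminal is nullable iff some alternative derives ε (directly, or every symbol in it is nullable)
Nullable: {}


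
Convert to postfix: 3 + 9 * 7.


* has higher precedence, evaluate 9*7 first
Postfix: 3 9 7 * +


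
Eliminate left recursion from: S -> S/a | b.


Left-recursive alternatives: S/a; non-recursive: b
Introduce S': S -> bS', S' -> /aS' | ε


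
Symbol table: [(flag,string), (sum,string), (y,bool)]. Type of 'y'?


Lookup 'y' → type bool


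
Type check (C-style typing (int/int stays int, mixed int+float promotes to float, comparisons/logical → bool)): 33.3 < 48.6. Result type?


Operand types: float < float
Rule: comparison yields bool
Result type: bool


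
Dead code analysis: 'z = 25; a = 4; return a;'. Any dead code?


z is assigned but never read
Dead: 'z = 25'


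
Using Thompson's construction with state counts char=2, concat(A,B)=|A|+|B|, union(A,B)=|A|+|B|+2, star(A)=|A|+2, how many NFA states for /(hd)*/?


Syntax tree has 2 char leaf(s), 0 union(s), 1 star(s)
chars contribute 2×2 = 4; each union adds +2; each star adds +2
Total: 4 + 0 + 2 = 6 states


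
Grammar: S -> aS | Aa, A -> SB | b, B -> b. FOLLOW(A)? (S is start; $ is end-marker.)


$ ∈ FOLLOW(S). For each A -> αBβ: add FIRST(β)\{ε} to FOLLOW(B); if β nullable, add FOLLOW(A).
FOLLOW(A) = {a}


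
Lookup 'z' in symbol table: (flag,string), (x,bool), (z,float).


Lookup 'z' → type float


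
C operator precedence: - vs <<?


'-' is additive (level 9); '<<' is shift (level 8)
Higher level binds tighter
'-' has higher precedence than '<<'


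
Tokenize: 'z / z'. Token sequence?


Scan left to right, longest-match per lexeme
Tokens: ID(z), OP(/), ID(z)


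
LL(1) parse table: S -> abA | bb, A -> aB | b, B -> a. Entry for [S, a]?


For [S, a]: 'a' ∈ FIRST(abA)
Entry: S -> abA


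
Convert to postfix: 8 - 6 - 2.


Left to right (same or higher precedence on left)
Postfix: 8 6 - 2 -


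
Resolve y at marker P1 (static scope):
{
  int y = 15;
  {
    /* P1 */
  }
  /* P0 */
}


P1's block does not declare y; resolves to the enclosing declaration at depth 0
y = 15


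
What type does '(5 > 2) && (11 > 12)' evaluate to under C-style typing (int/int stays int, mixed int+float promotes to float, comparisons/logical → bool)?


Operand types: bool && bool
Rule: logical operators take bool operands and yield bool
Result type: bool


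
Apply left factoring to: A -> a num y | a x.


Common prefix: 'a'
Factored: A -> a A', A' -> num y | x


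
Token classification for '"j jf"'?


Pattern: double-quoted sequence
Type: STRING_LITERAL


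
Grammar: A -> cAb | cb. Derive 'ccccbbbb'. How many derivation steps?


Derivation: A => cAb => ccAbb => cccAbbb => ccccbbbb
Steps: 4


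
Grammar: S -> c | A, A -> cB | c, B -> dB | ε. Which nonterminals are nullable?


A nonterminal is nullable iff some alternative derives ε (directly, or every symbol in it is nullable)
Nullable: {B}


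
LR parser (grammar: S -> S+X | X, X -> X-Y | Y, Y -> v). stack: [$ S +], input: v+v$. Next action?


no handle ('S+' is not any RHS); shift 'v'
Action: shift


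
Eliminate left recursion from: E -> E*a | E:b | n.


Left-recursive alternatives: E*a, E:b; non-recursive: n
Introduce E': E -> nE', E' -> *aE' | :bE' | ε


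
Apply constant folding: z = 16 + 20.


16 + 20 = 36 at compile time
Optimized: z = 36


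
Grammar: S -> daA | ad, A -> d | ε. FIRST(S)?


Per alternative of S: FIRST(daA) = {d}; FIRST(ad) = {a}
FIRST(S) = {a, d}


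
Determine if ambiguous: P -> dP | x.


right-linear, alternatives start with distinct terminals 'd' vs 'x': unique leftmost derivation
Unambiguous


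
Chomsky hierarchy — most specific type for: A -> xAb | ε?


Single nonterminal LHS, but x^n b^n is not regular
Classification: Type 2 (Context-Free)


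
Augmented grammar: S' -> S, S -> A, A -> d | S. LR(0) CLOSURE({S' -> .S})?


Start: S' -> .S
For each item with dot before a nonterminal B, add B -> .γ for every B-production
Closure: [S' -> .S, S -> .A, A -> .d, A -> .S]


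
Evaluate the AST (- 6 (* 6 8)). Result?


Evaluate inner: (* 6 8) = 48
Evaluate root: (- 6 48) = -42
Result: -42


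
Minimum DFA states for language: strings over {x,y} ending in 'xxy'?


Track the longest suffix of input matching a prefix of 'xxy': 4 classes (prefixes of length 0..3)
Minimal DFA: 4 states


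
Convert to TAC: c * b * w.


Break into single-operator statements:
t1 = c * b
t2 = t1 * w


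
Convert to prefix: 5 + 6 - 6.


left-to-right (same/higher precedence on left): tree is (- (+ 5 6) 6)
Prefix: - + 5 6 6


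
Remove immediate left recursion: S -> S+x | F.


Left-recursive alternatives: S+x; non-recursive: F
Introduce S': S -> FS', S' -> +xS' | ε


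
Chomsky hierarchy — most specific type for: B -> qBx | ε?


Single nonterminal LHS, but q^n x^n is not regular
Classification: Type 2 (Context-Free)


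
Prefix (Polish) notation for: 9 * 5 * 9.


left-to-right (same/higher precedence on left): tree is (* (* 9 5) 9)
Prefix: * * 9 5 9
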